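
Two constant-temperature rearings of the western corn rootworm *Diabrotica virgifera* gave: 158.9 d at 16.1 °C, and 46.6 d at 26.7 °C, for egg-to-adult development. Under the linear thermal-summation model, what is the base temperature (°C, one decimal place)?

Equal thermal constants: D₁(T₁ − T_b) = D₂(T₂ − T_b).
158.9·(16.1 − T_b) = 46.6·(26.7 − T_b)
T_b = (158.9·16.1 − 46.6·26.7) / (158.9 − 46.6) = 1314.07 / 112.3 = 11.701 °C ≈ 11.7 °C.

11.7 °C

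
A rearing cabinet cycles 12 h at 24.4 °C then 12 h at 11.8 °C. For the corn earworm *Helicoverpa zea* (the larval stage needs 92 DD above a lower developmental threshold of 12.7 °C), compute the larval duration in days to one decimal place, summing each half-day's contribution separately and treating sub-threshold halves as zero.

15.7 days

Day half: max(0, 24.4 − 12.7) × 0.5 = 11.7 × 0.5 = 5.85 DD.
Night half: max(0, 11.8 − 12.7) × 0.5 = 0.0 × 0.5 = 0.00 DD.
Per 24 h: 5.85 DD/day.
Duration = 92 / 5.85 = 15.726 ≈ 15.7 days.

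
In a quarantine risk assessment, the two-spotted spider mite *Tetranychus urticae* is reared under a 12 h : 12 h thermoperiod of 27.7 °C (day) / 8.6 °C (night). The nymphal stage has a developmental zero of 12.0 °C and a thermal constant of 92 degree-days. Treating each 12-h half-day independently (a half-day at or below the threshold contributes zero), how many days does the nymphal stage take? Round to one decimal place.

Day half: max(0, 27.7 − 12.0) × 0.5 = 15.7 × 0.5 = 7.85 DD.
Night half: max(0, 8.6 − 12.0) × 0.5 = 0.0 × 0.5 = 0.00 DD.
Per 24 h: 7.85 DD/day.
Duration = 92 / 7.85 = 11.720 ≈ 11.7 days.

11.7 days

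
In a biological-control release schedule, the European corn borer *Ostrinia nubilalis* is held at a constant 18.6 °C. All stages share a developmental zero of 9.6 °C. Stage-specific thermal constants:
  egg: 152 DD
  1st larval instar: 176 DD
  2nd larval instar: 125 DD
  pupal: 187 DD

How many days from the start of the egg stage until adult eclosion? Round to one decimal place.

Daily accumulation at 18.6 °C = 18.6 − 9.6 = 9.0 DD/day.
Total K = 152 + 176 + 125 + 187 = 640 DD.
Total duration = 640 / 9.0 = 71.111 ≈ 71.1 days.

71.1 days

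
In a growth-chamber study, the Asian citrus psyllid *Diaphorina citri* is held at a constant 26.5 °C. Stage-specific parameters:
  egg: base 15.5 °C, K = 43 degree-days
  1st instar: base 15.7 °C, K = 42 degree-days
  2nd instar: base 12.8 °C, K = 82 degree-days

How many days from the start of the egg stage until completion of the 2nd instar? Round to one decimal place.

13.8 days

egg: 43 / (26.5 − 15.5) = 43 / 11.0 = 3.909 d.
1st instar: 42 / (26.5 − 15.7) = 42 / 10.8 = 3.889 d.
2nd instar: 82 / (26.5 − 12.8) = 82 / 13.7 = 5.985 d.
Sum = 13.783 ≈ 13.8 days.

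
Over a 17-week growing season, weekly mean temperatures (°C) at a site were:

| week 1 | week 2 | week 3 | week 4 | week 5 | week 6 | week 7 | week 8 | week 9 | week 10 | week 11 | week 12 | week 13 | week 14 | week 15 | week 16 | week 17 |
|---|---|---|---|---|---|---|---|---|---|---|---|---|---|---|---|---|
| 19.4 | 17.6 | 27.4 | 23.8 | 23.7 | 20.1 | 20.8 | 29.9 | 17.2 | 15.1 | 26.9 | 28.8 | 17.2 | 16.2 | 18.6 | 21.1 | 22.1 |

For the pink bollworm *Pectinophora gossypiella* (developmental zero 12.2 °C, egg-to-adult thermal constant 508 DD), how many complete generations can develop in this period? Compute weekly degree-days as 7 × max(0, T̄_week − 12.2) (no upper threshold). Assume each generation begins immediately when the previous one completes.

Weekly DD (7 × max(0, T̄ − 12.2)): 50.4, 37.8, 106.4, 81.2, 80.5, 55.3, 60.2, 123.9, 35.0, 20.3, 102.9, 116.2, 35.0, 28.0, 44.8, 62.3, 69.3.
Season total = 1109.5 DD.
Complete generations = ⌊1109.5 / 508⌋ = 2.

2 generations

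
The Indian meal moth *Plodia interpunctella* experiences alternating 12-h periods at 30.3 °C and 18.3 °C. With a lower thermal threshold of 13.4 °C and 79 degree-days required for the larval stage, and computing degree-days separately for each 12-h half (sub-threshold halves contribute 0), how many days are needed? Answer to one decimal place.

7.2 days

Day half: max(0, 30.3 − 13.4) × 0.5 = 16.9 × 0.5 = 8.45 DD.
Night half: max(0, 18.3 − 13.4) × 0.5 = 4.9 × 0.5 = 2.45 DD.
Per 24 h: 10.90 DD/day.
Duration = 79 / 10.90 = 7.248 ≈ 7.2 days.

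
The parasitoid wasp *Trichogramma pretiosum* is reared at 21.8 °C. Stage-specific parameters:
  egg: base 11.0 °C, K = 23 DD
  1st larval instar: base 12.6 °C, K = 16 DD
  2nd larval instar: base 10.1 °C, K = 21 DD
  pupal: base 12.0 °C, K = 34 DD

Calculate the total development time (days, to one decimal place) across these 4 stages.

egg: 23 / (21.8 − 11.0) = 23 / 10.8 = 2.130 d.
1st larval instar: 16 / (21.8 − 12.6) = 16 / 9.2 = 1.739 d.
2nd larval instar: 21 / (21.8 − 10.1) = 21 / 11.7 = 1.795 d.
pupal: 34 / (21.8 − 12.0) = 34 / 9.8 = 3.469 d.
Sum = 9.133 ≈ 9.1 days.

9.1 days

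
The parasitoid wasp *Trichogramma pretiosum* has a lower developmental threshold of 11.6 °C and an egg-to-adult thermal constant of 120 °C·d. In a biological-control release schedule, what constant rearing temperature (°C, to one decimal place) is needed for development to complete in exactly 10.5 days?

Required daily accumulation = 120 / 10.5 = 11.429 DD/day.
T = T_base + 11.429 = 11.6 + 11.429 = 23.029 ≈ 23.0 °C.

23.0 °C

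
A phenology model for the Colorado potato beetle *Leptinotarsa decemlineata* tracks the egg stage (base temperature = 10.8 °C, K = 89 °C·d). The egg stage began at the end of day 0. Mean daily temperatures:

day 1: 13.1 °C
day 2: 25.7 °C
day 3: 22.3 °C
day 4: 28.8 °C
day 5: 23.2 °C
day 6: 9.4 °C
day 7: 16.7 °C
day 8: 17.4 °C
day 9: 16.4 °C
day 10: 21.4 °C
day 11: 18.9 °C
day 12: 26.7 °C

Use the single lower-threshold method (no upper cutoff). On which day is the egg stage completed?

day 11

Daily DD above 10.8 °C: 2.3, 14.9, 11.5, 18.0, 12.4, 0.0, 5.9, 6.6, 5.6, 10.6, 8.1, 15.9.
Cumulative: 2.3, 17.2, 28.7, 46.7, 59.1, 59.1, 65.0, 71.6, 77.2, 87.8, 95.9, 111.8.
The total first reaches 89 DD on day 11.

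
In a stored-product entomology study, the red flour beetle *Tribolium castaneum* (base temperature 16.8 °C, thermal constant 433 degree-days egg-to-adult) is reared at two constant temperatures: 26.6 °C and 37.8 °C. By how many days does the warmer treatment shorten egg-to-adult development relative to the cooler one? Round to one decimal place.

At 26.6 °C: 433 / (26.6 − 16.8) = 433 / 9.8 = 44.184 d.
At 37.8 °C: 433 / (37.8 − 16.8) = 433 / 21.0 = 20.619 d.
Difference = |44.184 − 20.619| = 23.565 ≈ 23.6 days.

23.6 days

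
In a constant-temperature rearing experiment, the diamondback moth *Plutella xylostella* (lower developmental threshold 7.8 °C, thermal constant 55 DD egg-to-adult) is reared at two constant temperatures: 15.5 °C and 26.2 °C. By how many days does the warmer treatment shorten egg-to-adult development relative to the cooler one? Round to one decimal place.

At 15.5 °C: 55 / (15.5 − 7.8) = 55 / 7.7 = 7.143 d.
At 26.2 °C: 55 / (26.2 − 7.8) = 55 / 18.4 = 2.989 d.
Difference = |7.143 − 2.989| = 4.154 ≈ 4.2 days.

4.2 days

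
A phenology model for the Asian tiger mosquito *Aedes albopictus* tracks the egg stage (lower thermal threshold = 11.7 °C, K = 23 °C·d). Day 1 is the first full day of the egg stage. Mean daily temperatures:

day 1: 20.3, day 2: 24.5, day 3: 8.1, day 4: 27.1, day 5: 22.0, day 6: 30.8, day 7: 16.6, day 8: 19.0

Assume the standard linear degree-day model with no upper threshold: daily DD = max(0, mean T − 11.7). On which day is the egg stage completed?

day 4

Daily DD above 11.7 °C: 8.6, 12.8, 0.0, 15.4, 10.3, 19.1, 4.9, 7.3.
Cumulative: 8.6, 21.4, 21.4, 36.8, 47.1, 66.2, 71.1, 78.4.
The total first reaches 23 DD on day 4.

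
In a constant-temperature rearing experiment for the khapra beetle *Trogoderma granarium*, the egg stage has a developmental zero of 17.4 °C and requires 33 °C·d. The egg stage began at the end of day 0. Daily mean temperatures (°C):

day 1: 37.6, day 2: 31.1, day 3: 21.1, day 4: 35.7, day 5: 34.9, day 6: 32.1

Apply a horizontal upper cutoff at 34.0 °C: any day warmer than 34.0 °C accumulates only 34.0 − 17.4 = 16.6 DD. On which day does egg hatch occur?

day 3

Daily DD above 17.4 °C (capped at 16.6): 16.6, 13.7, 3.7, 16.6, 16.6, 14.7.
Cumulative: 16.6, 30.3, 34.0, 50.6, 67.2, 81.9.
The total first reaches 33 DD on day 3.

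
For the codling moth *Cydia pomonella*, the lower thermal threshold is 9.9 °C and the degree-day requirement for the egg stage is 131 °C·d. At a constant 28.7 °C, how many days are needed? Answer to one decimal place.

Daily accumulation = 28.7 − 9.9 = 18.8 DD/day.
Duration = 131 / 18.8 = 6.968 ≈ 7.0 days.

7.0 days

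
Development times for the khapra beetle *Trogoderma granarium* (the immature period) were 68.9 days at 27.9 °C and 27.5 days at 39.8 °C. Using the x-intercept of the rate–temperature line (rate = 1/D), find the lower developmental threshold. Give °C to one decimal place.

Under the model K = D·(T − T_b), so D₁·(T₁ − T_b) = D₂·(T₂ − T_b).
68.9·(27.9 − T_b) = 27.5·(39.8 − T_b)
T_b = (68.9·27.9 − 27.5·39.8) / (68.9 − 27.5) = 827.81 / 41.4 = 19.995 °C ≈ 20.0 °C.

20.0 °C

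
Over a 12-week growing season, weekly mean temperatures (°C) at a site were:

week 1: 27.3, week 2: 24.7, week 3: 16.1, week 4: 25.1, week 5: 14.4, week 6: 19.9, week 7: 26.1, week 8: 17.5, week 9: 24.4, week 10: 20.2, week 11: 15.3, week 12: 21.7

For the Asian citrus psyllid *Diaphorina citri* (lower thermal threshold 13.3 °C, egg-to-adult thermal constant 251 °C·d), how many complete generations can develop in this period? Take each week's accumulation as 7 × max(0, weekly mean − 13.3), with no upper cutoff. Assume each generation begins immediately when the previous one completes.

2 generations

Weekly DD (7 × max(0, T̄ − 13.3)): 98.0, 79.8, 19.6, 82.6, 7.7, 46.2, 89.6, 29.4, 77.7, 48.3, 14.0, 58.8.
Season total = 651.7 DD.
Complete generations = ⌊651.7 / 251⌋ = 2.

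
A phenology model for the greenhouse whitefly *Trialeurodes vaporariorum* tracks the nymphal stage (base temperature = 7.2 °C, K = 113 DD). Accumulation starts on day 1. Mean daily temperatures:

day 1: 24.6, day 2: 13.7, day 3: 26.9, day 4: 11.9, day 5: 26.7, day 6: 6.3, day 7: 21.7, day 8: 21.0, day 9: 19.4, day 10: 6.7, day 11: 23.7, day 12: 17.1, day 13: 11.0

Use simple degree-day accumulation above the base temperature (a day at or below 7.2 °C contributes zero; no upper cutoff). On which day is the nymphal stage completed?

Daily DD above 7.2 °C: 17.4, 6.5, 19.7, 4.7, 19.5, 0.0, 14.5, 13.8, 12.2, 0.0, 16.5, 9.9, 3.8.
Cumulative: 17.4, 23.9, 43.6, 48.3, 67.8, 67.8, 82.3, 96.1, 108.3, 108.3, 124.8, 134.7, 138.5.
The total first reaches 113 DD on day 11.

day 11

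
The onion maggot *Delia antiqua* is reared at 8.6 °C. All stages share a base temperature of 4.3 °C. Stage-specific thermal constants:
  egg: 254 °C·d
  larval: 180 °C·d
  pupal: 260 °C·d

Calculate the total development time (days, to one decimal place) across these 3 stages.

161.4 days

Daily accumulation at 8.6 °C = 8.6 − 4.3 = 4.3 DD/day.
Total K = 254 + 180 + 260 = 694 DD.
Total duration = 694 / 4.3 = 161.395 ≈ 161.4 days.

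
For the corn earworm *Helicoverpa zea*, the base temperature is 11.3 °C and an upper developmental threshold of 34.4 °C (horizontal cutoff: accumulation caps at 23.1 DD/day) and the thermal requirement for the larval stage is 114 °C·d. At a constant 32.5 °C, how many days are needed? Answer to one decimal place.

5.4 days

Daily accumulation = 32.5 − 11.3 = 21.2 DD/day.
Duration = 114 / 21.2 = 5.377 ≈ 5.4 days.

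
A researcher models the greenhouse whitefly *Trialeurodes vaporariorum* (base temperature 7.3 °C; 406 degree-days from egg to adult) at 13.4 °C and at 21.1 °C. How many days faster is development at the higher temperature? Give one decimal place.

37.1 days

At 13.4 °C: 406 / (13.4 − 7.3) = 406 / 6.1 = 66.557 d.
At 21.1 °C: 406 / (21.1 − 7.3) = 406 / 13.8 = 29.420 d.
Difference = |66.557 − 29.420| = 37.137 ≈ 37.1 days.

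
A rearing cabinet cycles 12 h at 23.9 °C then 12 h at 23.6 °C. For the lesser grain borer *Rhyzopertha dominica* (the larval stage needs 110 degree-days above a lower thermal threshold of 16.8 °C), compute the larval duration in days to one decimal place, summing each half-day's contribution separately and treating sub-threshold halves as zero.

15.8 days

Day half: max(0, 23.9 − 16.8) × 0.5 = 7.1 × 0.5 = 3.55 DD.
Night half: max(0, 23.6 − 16.8) × 0.5 = 6.8 × 0.5 = 3.40 DD.
Per 24 h: 6.95 DD/day.
Duration = 110 / 6.95 = 15.827 ≈ 15.8 days.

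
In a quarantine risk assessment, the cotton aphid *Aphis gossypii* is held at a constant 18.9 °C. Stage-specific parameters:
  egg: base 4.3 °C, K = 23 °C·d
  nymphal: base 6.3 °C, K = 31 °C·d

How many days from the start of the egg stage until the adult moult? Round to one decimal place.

egg: 23 / (18.9 − 4.3) = 23 / 14.6 = 1.575 d.
nymphal: 31 / (18.9 − 6.3) = 31 / 12.6 = 2.460 d.
Sum = 4.036 ≈ 4.0 days.

4.0 days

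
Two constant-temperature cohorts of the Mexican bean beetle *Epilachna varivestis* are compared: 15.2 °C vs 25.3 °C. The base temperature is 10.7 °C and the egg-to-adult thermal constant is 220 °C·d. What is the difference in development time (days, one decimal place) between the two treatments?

At 15.2 °C: 220 / (15.2 − 10.7) = 220 / 4.5 = 48.889 d.
At 25.3 °C: 220 / (25.3 − 10.7) = 220 / 14.6 = 15.068 d.
Difference = |48.889 − 15.068| = 33.820 ≈ 33.8 days.

33.8 days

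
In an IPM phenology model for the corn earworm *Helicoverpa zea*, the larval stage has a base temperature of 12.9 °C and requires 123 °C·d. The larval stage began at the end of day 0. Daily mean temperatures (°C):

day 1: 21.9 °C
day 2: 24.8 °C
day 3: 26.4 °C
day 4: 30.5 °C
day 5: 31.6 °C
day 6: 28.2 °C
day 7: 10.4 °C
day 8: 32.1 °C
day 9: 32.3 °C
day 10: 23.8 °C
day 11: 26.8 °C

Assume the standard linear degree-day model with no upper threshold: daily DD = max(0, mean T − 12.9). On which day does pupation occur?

day 9

Daily DD above 12.9 °C: 9.0, 11.9, 13.5, 17.6, 18.7, 15.3, 0.0, 19.2, 19.4, 10.9, 13.9.
Cumulative: 9.0, 20.9, 34.4, 52.0, 70.7, 86.0, 86.0, 105.2, 124.6, 135.5, 149.4.
The total first reaches 123 DD on day 9.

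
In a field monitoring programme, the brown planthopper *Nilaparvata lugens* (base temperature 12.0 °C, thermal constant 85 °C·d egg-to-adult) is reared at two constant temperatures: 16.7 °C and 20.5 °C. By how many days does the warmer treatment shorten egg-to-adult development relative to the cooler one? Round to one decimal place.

8.1 days

At 16.7 °C: 85 / (16.7 − 12.0) = 85 / 4.7 = 18.085 d.
At 20.5 °C: 85 / (20.5 − 12.0) = 85 / 8.5 = 10.000 d.
Difference = |18.085 − 10.000| = 8.085 ≈ 8.1 days.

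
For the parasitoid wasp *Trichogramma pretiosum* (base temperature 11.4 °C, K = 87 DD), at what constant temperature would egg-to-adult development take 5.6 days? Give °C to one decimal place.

Required daily accumulation = 87 / 5.6 = 15.536 DD/day.
T = T_base + 15.536 = 11.4 + 15.536 = 26.936 ≈ 26.9 °C.

26.9 °C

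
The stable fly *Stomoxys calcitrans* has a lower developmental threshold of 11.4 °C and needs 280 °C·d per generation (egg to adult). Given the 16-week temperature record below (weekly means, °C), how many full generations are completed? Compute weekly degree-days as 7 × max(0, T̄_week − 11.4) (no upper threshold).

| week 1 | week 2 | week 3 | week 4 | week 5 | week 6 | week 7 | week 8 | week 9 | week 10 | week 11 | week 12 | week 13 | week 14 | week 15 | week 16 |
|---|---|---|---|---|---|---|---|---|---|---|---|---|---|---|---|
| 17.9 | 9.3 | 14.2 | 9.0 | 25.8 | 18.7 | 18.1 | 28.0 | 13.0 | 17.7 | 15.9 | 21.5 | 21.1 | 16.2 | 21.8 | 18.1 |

Weekly DD (7 × max(0, T̄ − 11.4)): 45.5, 0.0, 19.6, 0.0, 100.8, 51.1, 46.9, 116.2, 11.2, 44.1, 31.5, 70.7, 67.9, 33.6, 72.8, 46.9.
Season total = 758.8 DD.
Complete generations = ⌊758.8 / 280⌋ = 2.

2 generations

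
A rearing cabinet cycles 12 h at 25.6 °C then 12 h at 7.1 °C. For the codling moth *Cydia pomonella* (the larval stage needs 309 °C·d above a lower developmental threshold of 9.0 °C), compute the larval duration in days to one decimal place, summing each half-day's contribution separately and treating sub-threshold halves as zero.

37.2 days

Day half: max(0, 25.6 − 9.0) × 0.5 = 16.6 × 0.5 = 8.30 DD.
Night half: max(0, 7.1 − 9.0) × 0.5 = 0.0 × 0.5 = 0.00 DD.
Per 24 h: 8.30 DD/day.
Duration = 309 / 8.30 = 37.229 ≈ 37.2 days.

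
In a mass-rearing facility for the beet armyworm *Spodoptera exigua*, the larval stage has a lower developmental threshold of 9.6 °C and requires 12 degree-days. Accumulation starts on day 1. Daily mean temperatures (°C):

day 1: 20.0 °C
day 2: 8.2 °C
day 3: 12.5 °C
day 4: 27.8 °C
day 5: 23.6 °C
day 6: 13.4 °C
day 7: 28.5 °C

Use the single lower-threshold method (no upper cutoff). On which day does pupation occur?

day 3

Daily DD above 9.6 °C: 10.4, 0.0, 2.9, 18.2, 14.0, 3.8, 18.9.
Cumulative: 10.4, 10.4, 13.3, 31.5, 45.5, 49.3, 68.2.
The total first reaches 12 DD on day 3.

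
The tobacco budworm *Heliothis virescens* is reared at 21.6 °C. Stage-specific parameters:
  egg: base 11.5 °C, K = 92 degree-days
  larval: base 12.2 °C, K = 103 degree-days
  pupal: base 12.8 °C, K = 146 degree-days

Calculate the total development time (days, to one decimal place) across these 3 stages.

36.7 days

egg: 92 / (21.6 − 11.5) = 92 / 10.1 = 9.109 d.
larval: 103 / (21.6 − 12.2) = 103 / 9.4 = 10.957 d.
pupal: 146 / (21.6 − 12.8) = 146 / 8.8 = 16.591 d.
Sum = 36.657 ≈ 36.7 days.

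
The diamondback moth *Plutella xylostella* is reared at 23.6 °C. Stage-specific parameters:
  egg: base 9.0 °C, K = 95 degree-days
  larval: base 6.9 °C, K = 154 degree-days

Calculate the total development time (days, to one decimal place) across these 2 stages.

egg: 95 / (23.6 − 9.0) = 95 / 14.6 = 6.507 d.
larval: 154 / (23.6 − 6.9) = 154 / 16.7 = 9.222 d.
Sum = 15.728 ≈ 15.7 days.

15.7 days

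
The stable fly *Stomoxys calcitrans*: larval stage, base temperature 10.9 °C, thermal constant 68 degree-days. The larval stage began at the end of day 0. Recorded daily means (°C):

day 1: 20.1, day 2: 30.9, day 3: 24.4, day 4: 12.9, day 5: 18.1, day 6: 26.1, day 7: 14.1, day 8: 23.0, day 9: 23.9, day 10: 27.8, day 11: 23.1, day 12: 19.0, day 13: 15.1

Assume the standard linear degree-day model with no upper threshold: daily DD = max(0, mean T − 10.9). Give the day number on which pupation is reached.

Daily DD above 10.9 °C: 9.2, 20.0, 13.5, 2.0, 7.2, 15.2, 3.2, 12.1, 13.0, 16.9, 12.2, 8.1, 4.2.
Cumulative: 9.2, 29.2, 42.7, 44.7, 51.9, 67.1, 70.3, 82.4, 95.4, 112.3, 124.5, 132.6, 136.8.
The total first reaches 68 DD on day 7.

day 7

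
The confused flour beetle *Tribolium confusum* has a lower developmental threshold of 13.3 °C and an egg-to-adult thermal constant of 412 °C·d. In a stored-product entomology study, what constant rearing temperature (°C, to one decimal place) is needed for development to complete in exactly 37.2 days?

Required daily accumulation = 412 / 37.2 = 11.075 DD/day.
T = T_base + 11.075 = 13.3 + 11.075 = 24.375 ≈ 24.4 °C.

24.4 °C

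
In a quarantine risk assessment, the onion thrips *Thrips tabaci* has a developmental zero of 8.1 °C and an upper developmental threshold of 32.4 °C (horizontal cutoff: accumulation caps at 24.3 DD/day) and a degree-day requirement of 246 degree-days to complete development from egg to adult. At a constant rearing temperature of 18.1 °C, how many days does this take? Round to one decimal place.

Daily accumulation = 18.1 − 8.1 = 10.0 DD/day.
Duration = 246 / 10.0 = 24.600 ≈ 24.6 days.

24.6 days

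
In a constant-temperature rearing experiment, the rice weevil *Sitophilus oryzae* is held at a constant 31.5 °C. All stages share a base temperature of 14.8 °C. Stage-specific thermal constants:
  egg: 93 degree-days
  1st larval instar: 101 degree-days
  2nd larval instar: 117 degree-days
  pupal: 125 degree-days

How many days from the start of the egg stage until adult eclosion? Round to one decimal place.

26.1 days

Daily accumulation at 31.5 °C = 31.5 − 14.8 = 16.7 DD/day.
Total K = 93 + 101 + 117 + 125 = 436 DD.
Total duration = 436 / 16.7 = 26.108 ≈ 26.1 days.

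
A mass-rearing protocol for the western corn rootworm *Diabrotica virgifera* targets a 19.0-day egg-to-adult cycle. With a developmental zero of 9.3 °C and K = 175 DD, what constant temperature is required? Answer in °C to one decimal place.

18.5 °C

Required daily accumulation = 175 / 19.0 = 9.211 DD/day.
T = T_base + 9.211 = 9.3 + 9.211 = 18.511 ≈ 18.5 °C.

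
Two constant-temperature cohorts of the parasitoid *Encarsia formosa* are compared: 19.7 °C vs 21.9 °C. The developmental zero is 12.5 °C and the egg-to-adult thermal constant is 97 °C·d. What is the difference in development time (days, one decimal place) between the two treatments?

3.2 days

At 19.7 °C: 97 / (19.7 − 12.5) = 97 / 7.2 = 13.472 d.
At 21.9 °C: 97 / (21.9 − 12.5) = 97 / 9.4 = 10.319 d.
Difference = |13.472 − 10.319| = 3.153 ≈ 3.2 days.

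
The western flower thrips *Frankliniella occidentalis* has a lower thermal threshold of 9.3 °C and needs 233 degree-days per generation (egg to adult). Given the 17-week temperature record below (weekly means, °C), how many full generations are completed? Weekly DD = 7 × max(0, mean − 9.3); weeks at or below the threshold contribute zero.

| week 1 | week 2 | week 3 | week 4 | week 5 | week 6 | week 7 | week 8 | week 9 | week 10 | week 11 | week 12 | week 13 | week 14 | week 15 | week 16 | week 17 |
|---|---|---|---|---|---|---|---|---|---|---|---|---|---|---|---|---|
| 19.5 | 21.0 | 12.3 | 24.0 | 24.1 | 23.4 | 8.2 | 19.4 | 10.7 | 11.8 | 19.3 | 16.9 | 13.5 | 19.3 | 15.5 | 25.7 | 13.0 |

4 generations

Weekly DD (7 × max(0, T̄ − 9.3)): 71.4, 81.9, 21.0, 102.9, 103.6, 98.7, 0.0, 70.7, 9.8, 17.5, 70.0, 53.2, 29.4, 70.0, 43.4, 114.8, 25.9.
Season total = 984.2 DD.
Complete generations = ⌊984.2 / 233⌋ = 4.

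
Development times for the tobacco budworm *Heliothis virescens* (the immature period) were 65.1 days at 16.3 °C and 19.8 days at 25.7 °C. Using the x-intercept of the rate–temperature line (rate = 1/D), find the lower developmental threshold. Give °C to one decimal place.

12.2 °C

Linear rate model ⇒ the product D·(T − T_b) is constant across temperatures.
65.1·(16.3 − T_b) = 19.8·(25.7 − T_b)
T_b = (65.1·16.3 − 19.8·25.7) / (65.1 − 19.8) = 552.27 / 45.3 = 12.191 °C ≈ 12.2 °C.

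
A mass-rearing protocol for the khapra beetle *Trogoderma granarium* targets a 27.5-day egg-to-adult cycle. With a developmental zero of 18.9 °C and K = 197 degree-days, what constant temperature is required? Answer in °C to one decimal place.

Required daily accumulation = 197 / 27.5 = 7.164 DD/day.
T = T_base + 7.164 = 18.9 + 7.164 = 26.064 ≈ 26.1 °C.

26.1 °C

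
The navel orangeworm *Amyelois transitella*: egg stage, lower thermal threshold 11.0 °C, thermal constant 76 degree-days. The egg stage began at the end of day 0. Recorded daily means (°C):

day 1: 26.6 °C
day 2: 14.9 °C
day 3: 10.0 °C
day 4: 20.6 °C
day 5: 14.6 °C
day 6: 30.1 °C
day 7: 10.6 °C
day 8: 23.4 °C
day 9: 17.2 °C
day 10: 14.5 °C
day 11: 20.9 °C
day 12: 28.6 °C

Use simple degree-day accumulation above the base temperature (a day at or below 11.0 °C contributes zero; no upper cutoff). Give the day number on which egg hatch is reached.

Daily DD above 11.0 °C: 15.6, 3.9, 0.0, 9.6, 3.6, 19.1, 0.0, 12.4, 6.2, 3.5, 9.9, 17.6.
Cumulative: 15.6, 19.5, 19.5, 29.1, 32.7, 51.8, 51.8, 64.2, 70.4, 73.9, 83.8, 101.4.
The total first reaches 76 DD on day 11.

day 11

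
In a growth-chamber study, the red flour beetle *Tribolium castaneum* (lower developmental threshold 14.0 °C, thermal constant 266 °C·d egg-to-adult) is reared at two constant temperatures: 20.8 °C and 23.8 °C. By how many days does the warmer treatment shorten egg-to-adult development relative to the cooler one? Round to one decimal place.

12.0 days

At 20.8 °C: 266 / (20.8 − 14.0) = 266 / 6.8 = 39.118 d.
At 23.8 °C: 266 / (23.8 − 14.0) = 266 / 9.8 = 27.143 d.
Difference = |39.118 − 27.143| = 11.975 ≈ 12.0 days.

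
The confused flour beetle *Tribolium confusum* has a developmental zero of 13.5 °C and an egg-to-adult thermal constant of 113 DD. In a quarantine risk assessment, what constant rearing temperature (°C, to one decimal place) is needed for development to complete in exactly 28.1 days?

Required daily accumulation = 113 / 28.1 = 4.021 DD/day.
T = T_base + 4.021 = 13.5 + 4.021 = 17.521 ≈ 17.5 °C.

17.5 °C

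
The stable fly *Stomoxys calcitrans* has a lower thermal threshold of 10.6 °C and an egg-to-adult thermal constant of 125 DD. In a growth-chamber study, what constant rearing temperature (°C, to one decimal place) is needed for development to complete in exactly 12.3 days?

20.8 °C

Required daily accumulation = 125 / 12.3 = 10.163 DD/day.
T = T_base + 10.163 = 10.6 + 10.163 = 20.763 ≈ 20.8 °C.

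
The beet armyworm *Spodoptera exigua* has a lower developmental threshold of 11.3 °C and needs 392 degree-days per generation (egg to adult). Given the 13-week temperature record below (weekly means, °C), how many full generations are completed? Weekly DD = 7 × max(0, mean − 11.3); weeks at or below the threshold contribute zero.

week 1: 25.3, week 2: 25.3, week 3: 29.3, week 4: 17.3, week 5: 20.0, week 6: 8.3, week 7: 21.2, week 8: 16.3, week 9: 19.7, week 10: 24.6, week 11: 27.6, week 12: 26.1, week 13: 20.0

Weekly DD (7 × max(0, T̄ − 11.3)): 98.0, 98.0, 126.0, 42.0, 60.9, 0.0, 69.3, 35.0, 58.8, 93.1, 114.1, 103.6, 60.9.
Season total = 959.7 DD.
Complete generations = ⌊959.7 / 392⌋ = 2.

2 generations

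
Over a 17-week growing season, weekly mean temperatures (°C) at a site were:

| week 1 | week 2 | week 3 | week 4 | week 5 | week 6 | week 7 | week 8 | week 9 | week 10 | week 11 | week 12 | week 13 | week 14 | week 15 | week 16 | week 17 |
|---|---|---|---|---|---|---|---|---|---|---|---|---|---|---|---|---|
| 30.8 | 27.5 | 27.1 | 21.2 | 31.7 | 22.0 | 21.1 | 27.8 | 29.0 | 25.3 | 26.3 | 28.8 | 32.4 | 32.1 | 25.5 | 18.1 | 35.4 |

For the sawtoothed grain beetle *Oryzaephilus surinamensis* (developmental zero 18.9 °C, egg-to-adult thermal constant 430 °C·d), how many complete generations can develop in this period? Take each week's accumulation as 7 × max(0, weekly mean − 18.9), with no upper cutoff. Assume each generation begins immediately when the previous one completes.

2 generations

Weekly DD (7 × max(0, T̄ − 18.9)): 83.3, 60.2, 57.4, 16.1, 89.6, 21.7, 15.4, 62.3, 70.7, 44.8, 51.8, 69.3, 94.5, 92.4, 46.2, 0.0, 115.5.
Season total = 991.2 DD.
Complete generations = ⌊991.2 / 430⌋ = 2.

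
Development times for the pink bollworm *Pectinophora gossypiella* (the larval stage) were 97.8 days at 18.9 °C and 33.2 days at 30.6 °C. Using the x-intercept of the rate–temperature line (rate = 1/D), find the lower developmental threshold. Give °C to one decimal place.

12.9 °C

Under the model K = D·(T − T_b), so D₁·(T₁ − T_b) = D₂·(T₂ − T_b).
97.8·(18.9 − T_b) = 33.2·(30.6 − T_b)
T_b = (97.8·18.9 − 33.2·30.6) / (97.8 − 33.2) = 832.50 / 64.6 = 12.887 °C ≈ 12.9 °C.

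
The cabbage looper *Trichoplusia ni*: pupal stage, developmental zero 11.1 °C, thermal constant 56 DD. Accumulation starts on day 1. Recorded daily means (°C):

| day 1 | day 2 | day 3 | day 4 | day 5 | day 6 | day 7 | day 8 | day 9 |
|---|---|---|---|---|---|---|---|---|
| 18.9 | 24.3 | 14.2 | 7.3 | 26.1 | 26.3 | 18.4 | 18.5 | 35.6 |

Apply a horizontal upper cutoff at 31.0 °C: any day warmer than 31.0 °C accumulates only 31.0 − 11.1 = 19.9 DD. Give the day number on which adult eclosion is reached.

day 7

Daily DD above 11.1 °C (capped at 19.9): 7.8, 13.2, 3.1, 0.0, 15.0, 15.2, 7.3, 7.4, 19.9.
Cumulative: 7.8, 21.0, 24.1, 24.1, 39.1, 54.3, 61.6, 69.0, 88.9.
The total first reaches 56 DD on day 7.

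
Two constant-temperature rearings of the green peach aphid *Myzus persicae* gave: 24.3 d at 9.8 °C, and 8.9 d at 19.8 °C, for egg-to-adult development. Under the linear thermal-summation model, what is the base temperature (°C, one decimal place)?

Under the model K = D·(T − T_b), so D₁·(T₁ − T_b) = D₂·(T₂ − T_b).
24.3·(9.8 − T_b) = 8.9·(19.8 − T_b)
T_b = (24.3·9.8 − 8.9·19.8) / (24.3 − 8.9) = 61.92 / 15.4 = 4.021 °C ≈ 4.0 °C.

4.0 °C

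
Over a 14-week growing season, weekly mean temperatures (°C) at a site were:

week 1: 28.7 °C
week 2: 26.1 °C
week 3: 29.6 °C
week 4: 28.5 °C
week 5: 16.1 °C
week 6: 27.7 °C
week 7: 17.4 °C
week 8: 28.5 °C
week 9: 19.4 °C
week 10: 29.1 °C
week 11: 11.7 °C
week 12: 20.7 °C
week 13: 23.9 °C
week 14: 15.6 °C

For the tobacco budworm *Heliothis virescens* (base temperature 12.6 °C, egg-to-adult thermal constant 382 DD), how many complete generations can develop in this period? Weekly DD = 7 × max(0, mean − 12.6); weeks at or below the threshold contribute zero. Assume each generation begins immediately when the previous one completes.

2 generations

Weekly DD (7 × max(0, T̄ − 12.6)): 112.7, 94.5, 119.0, 111.3, 24.5, 105.7, 33.6, 111.3, 47.6, 115.5, 0.0, 56.7, 79.1, 21.0.
Season total = 1032.5 DD.
Complete generations = ⌊1032.5 / 382⌋ = 2.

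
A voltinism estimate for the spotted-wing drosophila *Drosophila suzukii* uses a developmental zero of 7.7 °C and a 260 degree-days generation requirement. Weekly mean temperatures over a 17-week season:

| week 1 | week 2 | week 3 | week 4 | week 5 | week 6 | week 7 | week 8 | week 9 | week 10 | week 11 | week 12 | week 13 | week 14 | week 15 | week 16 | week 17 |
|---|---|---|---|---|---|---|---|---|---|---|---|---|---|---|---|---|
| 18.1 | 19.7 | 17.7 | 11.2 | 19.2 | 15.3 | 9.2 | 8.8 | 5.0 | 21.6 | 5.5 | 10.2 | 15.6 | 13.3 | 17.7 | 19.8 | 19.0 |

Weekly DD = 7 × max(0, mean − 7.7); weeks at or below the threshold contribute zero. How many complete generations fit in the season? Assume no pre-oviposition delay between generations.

Weekly DD (7 × max(0, T̄ − 7.7)): 72.8, 84.0, 70.0, 24.5, 80.5, 53.2, 10.5, 7.7, 0.0, 97.3, 0.0, 17.5, 55.3, 39.2, 70.0, 84.7, 79.1.
Season total = 846.3 DD.
Complete generations = ⌊846.3 / 260⌋ = 3.

3 generations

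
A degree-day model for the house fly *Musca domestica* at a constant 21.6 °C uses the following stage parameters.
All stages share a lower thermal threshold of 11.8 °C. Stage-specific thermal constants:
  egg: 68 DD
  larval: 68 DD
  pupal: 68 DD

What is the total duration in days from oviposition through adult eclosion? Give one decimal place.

20.8 days

Daily accumulation at 21.6 °C = 21.6 − 11.8 = 9.8 DD/day.
Total K = 68 + 68 + 68 = 204 DD.
Total duration = 204 / 9.8 = 20.816 ≈ 20.8 days.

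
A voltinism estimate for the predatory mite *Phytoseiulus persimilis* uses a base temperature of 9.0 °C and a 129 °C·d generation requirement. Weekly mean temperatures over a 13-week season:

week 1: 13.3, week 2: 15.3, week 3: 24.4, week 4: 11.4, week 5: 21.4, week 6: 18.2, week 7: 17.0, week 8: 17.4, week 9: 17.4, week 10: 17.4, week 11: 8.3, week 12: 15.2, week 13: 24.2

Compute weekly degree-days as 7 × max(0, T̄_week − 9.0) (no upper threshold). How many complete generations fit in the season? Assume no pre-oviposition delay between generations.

5 generations

Weekly DD (7 × max(0, T̄ − 9.0)): 30.1, 44.1, 107.8, 16.8, 86.8, 64.4, 56.0, 58.8, 58.8, 58.8, 0.0, 43.4, 106.4.
Season total = 732.2 DD.
Complete generations = ⌊732.2 / 129⌋ = 5.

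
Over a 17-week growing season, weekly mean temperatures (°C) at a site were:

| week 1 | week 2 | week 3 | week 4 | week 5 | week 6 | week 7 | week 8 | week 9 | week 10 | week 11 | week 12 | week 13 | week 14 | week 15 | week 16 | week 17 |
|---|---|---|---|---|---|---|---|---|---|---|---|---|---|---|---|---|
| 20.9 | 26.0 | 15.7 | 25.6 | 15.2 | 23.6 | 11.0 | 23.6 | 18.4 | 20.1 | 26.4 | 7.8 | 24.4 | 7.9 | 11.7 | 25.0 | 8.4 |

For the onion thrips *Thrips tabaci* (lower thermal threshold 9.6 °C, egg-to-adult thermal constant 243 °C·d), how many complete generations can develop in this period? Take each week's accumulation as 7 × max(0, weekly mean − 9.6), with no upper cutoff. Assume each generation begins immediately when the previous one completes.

4 generations

Weekly DD (7 × max(0, T̄ − 9.6)): 79.1, 114.8, 42.7, 112.0, 39.2, 98.0, 9.8, 98.0, 61.6, 73.5, 117.6, 0.0, 103.6, 0.0, 14.7, 107.8, 0.0.
Season total = 1072.4 DD.
Complete generations = ⌊1072.4 / 243⌋ = 4.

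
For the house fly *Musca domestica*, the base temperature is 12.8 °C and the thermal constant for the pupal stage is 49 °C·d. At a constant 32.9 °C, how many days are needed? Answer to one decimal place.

Daily accumulation = 32.9 − 12.8 = 20.1 DD/day.
Duration = 49 / 20.1 = 2.438 ≈ 2.4 days.

2.4 days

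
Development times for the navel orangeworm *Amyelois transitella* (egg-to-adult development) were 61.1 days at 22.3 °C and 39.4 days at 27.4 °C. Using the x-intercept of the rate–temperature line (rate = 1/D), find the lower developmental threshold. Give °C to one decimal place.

13.0 °C

Under the model K = D·(T − T_b), so D₁·(T₁ − T_b) = D₂·(T₂ − T_b).
61.1·(22.3 − T_b) = 39.4·(27.4 − T_b)
T_b = (61.1·22.3 − 39.4·27.4) / (61.1 − 39.4) = 282.97 / 21.7 = 13.040 °C ≈ 13.0 °C.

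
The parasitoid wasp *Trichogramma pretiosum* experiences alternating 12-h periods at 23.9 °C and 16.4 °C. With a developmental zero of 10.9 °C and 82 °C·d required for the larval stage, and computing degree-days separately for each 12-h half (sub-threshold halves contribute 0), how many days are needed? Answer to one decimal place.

8.9 days

Day half: max(0, 23.9 − 10.9) × 0.5 = 13.0 × 0.5 = 6.50 DD.
Night half: max(0, 16.4 − 10.9) × 0.5 = 5.5 × 0.5 = 2.75 DD.
Per 24 h: 9.25 DD/day.
Duration = 82 / 9.25 = 8.865 ≈ 8.9 days.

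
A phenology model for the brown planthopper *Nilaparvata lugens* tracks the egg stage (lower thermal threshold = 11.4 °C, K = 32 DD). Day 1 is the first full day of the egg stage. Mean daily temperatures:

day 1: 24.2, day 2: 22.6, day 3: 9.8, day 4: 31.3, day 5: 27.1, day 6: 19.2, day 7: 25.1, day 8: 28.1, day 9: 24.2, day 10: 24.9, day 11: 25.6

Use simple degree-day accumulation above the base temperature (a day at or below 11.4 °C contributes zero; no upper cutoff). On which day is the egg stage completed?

Daily DD above 11.4 °C: 12.8, 11.2, 0.0, 19.9, 15.7, 7.8, 13.7, 16.7, 12.8, 13.5, 14.2.
Cumulative: 12.8, 24.0, 24.0, 43.9, 59.6, 67.4, 81.1, 97.8, 110.6, 124.1, 138.3.
The total first reaches 32 DD on day 4.

day 4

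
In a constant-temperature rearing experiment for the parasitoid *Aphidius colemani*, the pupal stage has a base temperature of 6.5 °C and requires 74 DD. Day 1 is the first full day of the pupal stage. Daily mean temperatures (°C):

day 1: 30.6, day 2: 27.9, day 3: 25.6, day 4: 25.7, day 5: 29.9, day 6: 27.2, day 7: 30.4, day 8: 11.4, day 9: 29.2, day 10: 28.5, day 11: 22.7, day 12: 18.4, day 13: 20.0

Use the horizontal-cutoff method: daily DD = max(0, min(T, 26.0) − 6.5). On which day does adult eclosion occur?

Daily DD above 6.5 °C (capped at 19.5): 19.5, 19.5, 19.1, 19.2, 19.5, 19.5, 19.5, 4.9, 19.5, 19.5, 16.2, 11.9, 13.5.
Cumulative: 19.5, 39.0, 58.1, 77.3, 96.8, 116.3, 135.8, 140.7, 160.2, 179.7, 195.9, 207.8, 221.3.
The total first reaches 74 DD on day 4.

day 4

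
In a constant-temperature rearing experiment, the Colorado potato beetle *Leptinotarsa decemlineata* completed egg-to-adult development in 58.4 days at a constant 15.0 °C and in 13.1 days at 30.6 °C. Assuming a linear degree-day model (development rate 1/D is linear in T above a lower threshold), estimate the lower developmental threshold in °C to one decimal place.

Under the model K = D·(T − T_b), so D₁·(T₁ − T_b) = D₂·(T₂ − T_b).
58.4·(15.0 − T_b) = 13.1·(30.6 − T_b)
T_b = (58.4·15.0 − 13.1·30.6) / (58.4 − 13.1) = 475.14 / 45.3 = 10.489 °C ≈ 10.5 °C.

10.5 °C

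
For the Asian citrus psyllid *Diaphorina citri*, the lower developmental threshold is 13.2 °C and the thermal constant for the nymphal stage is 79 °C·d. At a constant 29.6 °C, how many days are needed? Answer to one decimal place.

Daily accumulation = 29.6 − 13.2 = 16.4 DD/day.
Duration = 79 / 16.4 = 4.817 ≈ 4.8 days.

4.8 days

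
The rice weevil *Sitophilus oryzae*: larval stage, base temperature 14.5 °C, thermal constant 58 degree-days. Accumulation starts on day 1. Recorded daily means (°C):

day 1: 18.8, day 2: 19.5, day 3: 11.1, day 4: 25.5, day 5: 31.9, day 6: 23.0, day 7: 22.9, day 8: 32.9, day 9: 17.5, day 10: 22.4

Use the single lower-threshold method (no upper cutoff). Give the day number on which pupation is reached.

Daily DD above 14.5 °C: 4.3, 5.0, 0.0, 11.0, 17.4, 8.5, 8.4, 18.4, 3.0, 7.9.
Cumulative: 4.3, 9.3, 9.3, 20.3, 37.7, 46.2, 54.6, 73.0, 76.0, 83.9.
The total first reaches 58 DD on day 8.

day 8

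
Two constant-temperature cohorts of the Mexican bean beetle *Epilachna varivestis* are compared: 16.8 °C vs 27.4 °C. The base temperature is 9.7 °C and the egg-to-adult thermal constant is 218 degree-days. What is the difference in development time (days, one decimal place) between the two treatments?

18.4 days

At 16.8 °C: 218 / (16.8 − 9.7) = 218 / 7.1 = 30.704 d.
At 27.4 °C: 218 / (27.4 − 9.7) = 218 / 17.7 = 12.316 d.
Difference = |30.704 − 12.316| = 18.388 ≈ 18.4 days.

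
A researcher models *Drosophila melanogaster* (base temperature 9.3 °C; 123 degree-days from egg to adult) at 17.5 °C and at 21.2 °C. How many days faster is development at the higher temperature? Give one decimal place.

4.7 days

At 17.5 °C: 123 / (17.5 − 9.3) = 123 / 8.2 = 15.000 d.
At 21.2 °C: 123 / (21.2 − 9.3) = 123 / 11.9 = 10.336 d.
Difference = |15.000 − 10.336| = 4.664 ≈ 4.7 days.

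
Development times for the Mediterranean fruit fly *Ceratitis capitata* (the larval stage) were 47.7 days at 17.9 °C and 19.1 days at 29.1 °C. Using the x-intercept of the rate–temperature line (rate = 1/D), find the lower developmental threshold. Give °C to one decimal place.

10.4 °C

Linear rate model ⇒ the product D·(T − T_b) is constant across temperatures.
47.7·(17.9 − T_b) = 19.1·(29.1 − T_b)
T_b = (47.7·17.9 − 19.1·29.1) / (47.7 − 19.1) = 298.02 / 28.6 = 10.420 °C ≈ 10.4 °C.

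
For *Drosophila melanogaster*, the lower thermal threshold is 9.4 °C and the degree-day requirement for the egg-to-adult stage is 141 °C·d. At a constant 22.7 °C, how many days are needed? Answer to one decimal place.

10.6 days

Daily accumulation = 22.7 − 9.4 = 13.3 DD/day.
Duration = 141 / 13.3 = 10.602 ≈ 10.6 days.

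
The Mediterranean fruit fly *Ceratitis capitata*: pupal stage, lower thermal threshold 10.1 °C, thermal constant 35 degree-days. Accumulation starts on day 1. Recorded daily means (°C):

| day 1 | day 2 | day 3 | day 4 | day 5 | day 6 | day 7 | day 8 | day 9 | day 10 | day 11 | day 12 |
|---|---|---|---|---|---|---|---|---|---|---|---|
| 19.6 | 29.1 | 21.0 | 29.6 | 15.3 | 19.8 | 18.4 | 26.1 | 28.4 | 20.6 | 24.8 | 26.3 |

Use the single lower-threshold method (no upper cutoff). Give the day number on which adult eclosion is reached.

Daily DD above 10.1 °C: 9.5, 19.0, 10.9, 19.5, 5.2, 9.7, 8.3, 16.0, 18.3, 10.5, 14.7, 16.2.
Cumulative: 9.5, 28.5, 39.4, 58.9, 64.1, 73.8, 82.1, 98.1, 116.4, 126.9, 141.6, 157.8.
The total first reaches 35 DD on day 3.

day 3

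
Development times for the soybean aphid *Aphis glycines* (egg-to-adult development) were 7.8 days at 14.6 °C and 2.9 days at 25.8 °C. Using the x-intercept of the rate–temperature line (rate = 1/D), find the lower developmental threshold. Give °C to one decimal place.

8.0 °C

Under the model K = D·(T − T_b), so D₁·(T₁ − T_b) = D₂·(T₂ − T_b).
7.8·(14.6 − T_b) = 2.9·(25.8 − T_b)
T_b = (7.8·14.6 − 2.9·25.8) / (7.8 − 2.9) = 39.06 / 4.9 = 7.971 °C ≈ 8.0 °C.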